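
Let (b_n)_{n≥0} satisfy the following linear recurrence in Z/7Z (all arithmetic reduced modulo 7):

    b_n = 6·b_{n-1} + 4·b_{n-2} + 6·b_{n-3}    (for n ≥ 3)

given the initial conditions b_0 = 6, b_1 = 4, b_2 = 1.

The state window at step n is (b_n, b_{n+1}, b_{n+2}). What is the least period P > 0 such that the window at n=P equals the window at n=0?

n=0: window = (6, 4, 1)
n=1: window = (4, 1, 2)
n=2: window = (1, 2, 5)
n=3: window = (2, 5, 2)
n=4: window = (5, 2, 2)
n=5: window = (2, 2, 1)
n=6: window = (2, 1, 5)
n=7: window = (1, 5, 4)
n=8: window = (5, 4, 1)
n=9: window = (4, 1, 3)
n=10: window = (1, 3, 4)
n=11: window = (3, 4, 0)
n=12: window = (4, 0, 6)
n=13: window = (0, 6, 4)
n=14: window = (6, 4, 6)
n=15: window = (4, 6, 4)
n=16: window = (6, 4, 2)
n=17: window = (4, 2, 1)
n=18: window = (2, 1, 3)
n=19: window = (1, 3, 6)
n=20: window = (3, 6, 5)
n=21: window = (6, 5, 2)
n=22: window = (5, 2, 5)
n=23: window = (2, 5, 5)
n=24: window = (5, 5, 6)
n=25: window = (5, 6, 2)
n=26: window = (6, 2, 3)
n=27: window = (2, 3, 6)
n=28: window = (3, 6, 4)
n=29: window = (6, 4, 3)
n=30: window = (4, 3, 0)
n=31: window = (3, 0, 1)
n=32: window = (0, 1, 3)
n=33: window = (1, 3, 1)
n=34: window = (3, 1, 3)
n=35: window = (1, 3, 5)
n=36: window = (3, 5, 6)
n=37: window = (5, 6, 4)
n=38: window = (6, 4, 1)
window at n=38 equals window at n=0 → period = 38

38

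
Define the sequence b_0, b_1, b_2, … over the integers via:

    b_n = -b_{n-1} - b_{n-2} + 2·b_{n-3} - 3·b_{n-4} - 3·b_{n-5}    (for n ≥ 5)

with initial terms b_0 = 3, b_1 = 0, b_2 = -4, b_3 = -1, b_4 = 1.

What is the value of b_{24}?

-1307

b_5 = -1·1 + -1·-1 + 2·-4 + -3·0 + -3·3 = -17
b_6 = -1·-17 + -1·1 + 2·-1 + -3·-4 + -3·0 = 26
b_7 = -1·26 + -1·-17 + 2·1 + -3·-1 + -3·-4 = 8
b_8 = -1·8 + -1·26 + 2·-17 + -3·1 + -3·-1 = -68
b_9 = -1·-68 + -1·8 + 2·26 + -3·-17 + -3·1 = 160
b_10 = -1·160 + -1·-68 + 2·8 + -3·26 + -3·-17 = -103
b_11 = -1·-103 + -1·160 + 2·-68 + -3·8 + -3·26 = -295
b_12 = -1·-295 + -1·-103 + 2·160 + -3·-68 + -3·8 = 898
b_13 = -1·898 + -1·-295 + 2·-103 + -3·160 + -3·-68 = -1085
b_14 = -1·-1085 + -1·898 + 2·-295 + -3·-103 + -3·160 = -574
b_15 = -1·-574 + -1·-1085 + 2·898 + -3·-295 + -3·-103 = 4649
b_16 = -1·4649 + -1·-574 + 2·-1085 + -3·898 + -3·-295 = -8054
b_17 = -1·-8054 + -1·4649 + 2·-574 + -3·-1085 + -3·898 = 2818
b_18 = -1·2818 + -1·-8054 + 2·4649 + -3·-574 + -3·-1085 = 19511
b_19 = -1·19511 + -1·2818 + 2·-8054 + -3·4649 + -3·-574 = -50662
b_20 = -1·-50662 + -1·19511 + 2·2818 + -3·-8054 + -3·4649 = 47002
b_21 = -1·47002 + -1·-50662 + 2·19511 + -3·2818 + -3·-8054 = 58390
b_22 = -1·58390 + -1·47002 + 2·-50662 + -3·19511 + -3·2818 = -273703
b_23 = -1·-273703 + -1·58390 + 2·47002 + -3·-50662 + -3·19511 = 402770
b_24 = -1·402770 + -1·-273703 + 2·58390 + -3·47002 + -3·-50662 = -1307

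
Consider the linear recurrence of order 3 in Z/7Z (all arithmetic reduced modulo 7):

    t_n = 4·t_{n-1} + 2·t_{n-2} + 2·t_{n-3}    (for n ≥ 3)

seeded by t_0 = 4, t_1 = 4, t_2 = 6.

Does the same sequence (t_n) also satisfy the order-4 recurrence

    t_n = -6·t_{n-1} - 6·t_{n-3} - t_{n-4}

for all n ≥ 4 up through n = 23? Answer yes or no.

Terms t_0..t_23: 4, 4, 6, 5, 5, 0, 6, 6, 1, 0, 0, 2, 1, 1, 3, 2, 2, 4, 3, 3, 5, 4, 4, 6
n=4: candidate gives 5, actual t_4 = 5 ✓
n=5: candidate gives 0, actual t_5 = 0 ✓
n=6: candidate gives 6, actual t_6 = 6 ✓
n=7: candidate gives 6, actual t_7 = 6 ✓
n=8: candidate gives 1, actual t_8 = 1 ✓
n=9: candidate gives 0, actual t_9 = 0 ✓
n=10: candidate gives 0, actual t_10 = 0 ✓
n=11: candidate gives 2, actual t_11 = 2 ✓
n=12: candidate gives 1, actual t_12 = 1 ✓
n=13: candidate gives 1, actual t_13 = 1 ✓
n=14: candidate gives 3, actual t_14 = 3 ✓
n=15: candidate gives 2, actual t_15 = 2 ✓
n=16: candidate gives 2, actual t_16 = 2 ✓
n=17: candidate gives 4, actual t_17 = 4 ✓
n=18: candidate gives 3, actual t_18 = 3 ✓
n=19: candidate gives 3, actual t_19 = 3 ✓
n=20: candidate gives 5, actual t_20 = 5 ✓
n=21: candidate gives 4, actual t_21 = 4 ✓
n=22: candidate gives 4, actual t_22 = 4 ✓
n=23: candidate gives 6, actual t_23 = 6 ✓

yes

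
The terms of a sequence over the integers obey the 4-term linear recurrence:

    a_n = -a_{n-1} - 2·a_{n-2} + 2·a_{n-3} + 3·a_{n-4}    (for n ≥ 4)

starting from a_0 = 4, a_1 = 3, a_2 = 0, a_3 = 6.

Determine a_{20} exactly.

a_4 = -1·6 + -2·0 + 2·3 + 3·4 = 12
a_5 = -1·12 + -2·6 + 2·0 + 3·3 = -15
a_6 = -1·-15 + -2·12 + 2·6 + 3·0 = 3
a_7 = -1·3 + -2·-15 + 2·12 + 3·6 = 69
a_8 = -1·69 + -2·3 + 2·-15 + 3·12 = -69
a_9 = -1·-69 + -2·69 + 2·3 + 3·-15 = -108
a_10 = -1·-108 + -2·-69 + 2·69 + 3·3 = 393
a_11 = -1·393 + -2·-108 + 2·-69 + 3·69 = -108
a_12 = -1·-108 + -2·393 + 2·-108 + 3·-69 = -1101
a_13 = -1·-1101 + -2·-108 + 2·393 + 3·-108 = 1779
a_14 = -1·1779 + -2·-1101 + 2·-108 + 3·393 = 1386
a_15 = -1·1386 + -2·1779 + 2·-1101 + 3·-108 = -7470
a_16 = -1·-7470 + -2·1386 + 2·1779 + 3·-1101 = 4953
a_17 = -1·4953 + -2·-7470 + 2·1386 + 3·1779 = 18096
a_18 = -1·18096 + -2·4953 + 2·-7470 + 3·1386 = -38784
a_19 = -1·-38784 + -2·18096 + 2·4953 + 3·-7470 = -9912
a_20 = -1·-9912 + -2·-38784 + 2·18096 + 3·4953 = 138531

138531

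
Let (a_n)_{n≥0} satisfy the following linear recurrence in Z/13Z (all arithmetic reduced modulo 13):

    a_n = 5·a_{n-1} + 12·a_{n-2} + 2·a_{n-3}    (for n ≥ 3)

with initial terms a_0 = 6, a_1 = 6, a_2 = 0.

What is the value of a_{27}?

a_3 = 5·0 + 12·6 + 2·6 = 6
a_4 = 5·6 + 12·0 + 2·6 = 3
a_5 = 5·3 + 12·6 + 2·0 = 9
a_6 = 5·9 + 12·3 + 2·6 = 2
a_7 = 5·2 + 12·9 + 2·3 = 7
a_8 = 5·7 + 12·2 + 2·9 = 12
a_9 = 5·12 + 12·7 + 2·2 = 5
a_10 = 5·5 + 12·12 + 2·7 = 1
a_11 = 5·1 + 12·5 + 2·12 = 11
a_12 = 5·11 + 12·1 + 2·5 = 12
a_13 = 5·12 + 12·11 + 2·1 = 12
a_14 = 5·12 + 12·12 + 2·11 = 5
a_15 = 5·5 + 12·12 + 2·12 = 11
a_16 = 5·11 + 12·5 + 2·12 = 9
a_17 = 5·9 + 12·11 + 2·5 = 5
a_18 = 5·5 + 12·9 + 2·11 = 12
a_19 = 5·12 + 12·5 + 2·9 = 8
a_20 = 5·8 + 12·12 + 2·5 = 12
a_21 = 5·12 + 12·8 + 2·12 = 11
a_22 = 5·11 + 12·12 + 2·8 = 7
a_23 = 5·7 + 12·11 + 2·12 = 9
a_24 = 5·9 + 12·7 + 2·11 = 8
a_25 = 5·8 + 12·9 + 2·7 = 6
a_26 = 5·6 + 12·8 + 2·9 = 1
a_27 = 5·1 + 12·6 + 2·8 = 2

2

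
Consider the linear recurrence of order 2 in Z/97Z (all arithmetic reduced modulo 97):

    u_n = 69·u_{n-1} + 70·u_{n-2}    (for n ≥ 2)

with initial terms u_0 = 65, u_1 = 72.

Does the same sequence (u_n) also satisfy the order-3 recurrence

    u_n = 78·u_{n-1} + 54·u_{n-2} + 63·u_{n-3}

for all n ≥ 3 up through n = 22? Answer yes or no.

Terms u_0..u_22: 65, 72, 12, 48, 78, 12, 80, 55, 83, 71, 39, 95, 70, 34, 68, 88, 65, 72, 12, 48, 78, 12, 80
n=3: candidate gives 92, actual u_3 = 48 ✗

no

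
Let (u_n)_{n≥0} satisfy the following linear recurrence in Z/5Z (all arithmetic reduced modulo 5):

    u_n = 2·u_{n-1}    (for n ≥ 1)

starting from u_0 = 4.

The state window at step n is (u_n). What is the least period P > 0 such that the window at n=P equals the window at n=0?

4

n=0: window = (4)
n=1: window = (3)
n=2: window = (1)
n=3: window = (2)
n=4: window = (4)
window at n=4 equals window at n=0 → period = 4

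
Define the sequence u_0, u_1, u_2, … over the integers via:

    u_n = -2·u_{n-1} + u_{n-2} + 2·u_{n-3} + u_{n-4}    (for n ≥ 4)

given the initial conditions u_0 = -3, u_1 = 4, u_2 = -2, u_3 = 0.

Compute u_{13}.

u_4 = -2·0 + 1·-2 + 2·4 + 1·-3 = 3
u_5 = -2·3 + 1·0 + 2·-2 + 1·4 = -6
u_6 = -2·-6 + 1·3 + 2·0 + 1·-2 = 13
u_7 = -2·13 + 1·-6 + 2·3 + 1·0 = -26
u_8 = -2·-26 + 1·13 + 2·-6 + 1·3 = 56
u_9 = -2·56 + 1·-26 + 2·13 + 1·-6 = -118
u_10 = -2·-118 + 1·56 + 2·-26 + 1·13 = 253
u_11 = -2·253 + 1·-118 + 2·56 + 1·-26 = -538
u_12 = -2·-538 + 1·253 + 2·-118 + 1·56 = 1149
u_13 = -2·1149 + 1·-538 + 2·253 + 1·-118 = -2448

-2448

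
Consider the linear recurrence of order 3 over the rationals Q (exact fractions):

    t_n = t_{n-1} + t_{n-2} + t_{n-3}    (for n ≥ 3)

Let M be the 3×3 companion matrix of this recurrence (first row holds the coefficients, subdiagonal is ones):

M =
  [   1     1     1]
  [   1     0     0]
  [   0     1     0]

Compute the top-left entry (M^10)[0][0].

274

(M^10)[0][0] is the top entry after applying M 10 times to the unit state (1, 0, 0). Equivalently it is h_{12} for the auxiliary sequence (h_n) obeying the same recurrence with h_2 = 1 and h_i = 0 for 0 ≤ i < 2:
h_3 = 1·1 + 1·0 + 1·0 = 1
h_4 = 1·1 + 1·1 + 1·0 = 2
h_5 = 1·2 + 1·1 + 1·1 = 4
h_6 = 1·4 + 1·2 + 1·1 = 7
h_7 = 1·7 + 1·4 + 1·2 = 13
h_8 = 1·13 + 1·7 + 1·4 = 24
h_9 = 1·24 + 1·13 + 1·7 = 44
h_10 = 1·44 + 1·24 + 1·13 = 81
h_11 = 1·81 + 1·44 + 1·24 = 149
h_12 = 1·149 + 1·81 + 1·44 = 274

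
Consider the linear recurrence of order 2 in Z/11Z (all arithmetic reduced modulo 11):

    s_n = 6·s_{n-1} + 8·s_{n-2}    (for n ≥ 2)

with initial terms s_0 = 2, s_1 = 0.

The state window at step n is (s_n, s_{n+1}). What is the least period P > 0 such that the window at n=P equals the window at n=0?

15

n=0: window = (2, 0)
n=1: window = (0, 5)
n=2: window = (5, 8)
n=3: window = (8, 0)
n=4: window = (0, 9)
n=5: window = (9, 10)
n=6: window = (10, 0)
n=7: window = (0, 3)
n=8: window = (3, 7)
n=9: window = (7, 0)
n=10: window = (0, 1)
n=11: window = (1, 6)
n=12: window = (6, 0)
n=13: window = (0, 4)
n=14: window = (4, 2)
n=15: window = (2, 0)
window at n=15 equals window at n=0 → period = 15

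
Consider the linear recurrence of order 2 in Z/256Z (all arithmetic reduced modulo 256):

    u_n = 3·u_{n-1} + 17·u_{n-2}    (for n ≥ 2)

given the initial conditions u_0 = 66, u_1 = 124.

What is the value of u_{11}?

102

u_2 = 3·124 + 17·66 = 214
u_3 = 3·214 + 17·124 = 190
u_4 = 3·190 + 17·214 = 112
u_5 = 3·112 + 17·190 = 238
u_6 = 3·238 + 17·112 = 58
u_7 = 3·58 + 17·238 = 124
u_8 = 3·124 + 17·58 = 78
u_9 = 3·78 + 17·124 = 38
u_10 = 3·38 + 17·78 = 160
u_11 = 3·160 + 17·38 = 102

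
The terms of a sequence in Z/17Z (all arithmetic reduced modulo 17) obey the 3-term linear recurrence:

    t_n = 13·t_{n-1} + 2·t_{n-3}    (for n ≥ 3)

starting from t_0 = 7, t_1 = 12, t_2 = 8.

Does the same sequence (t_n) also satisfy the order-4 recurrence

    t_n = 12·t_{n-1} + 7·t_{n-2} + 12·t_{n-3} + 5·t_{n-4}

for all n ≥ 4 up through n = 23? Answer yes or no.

Terms t_0..t_23: 7, 12, 8, 16, 11, 6, 8, 7, 1, 12, 0, 2, 16, 4, 5, 12, 11, 0, 7, 11, 7, 3, 10, 8
n=4: candidate gives 2, actual t_4 = 11 ✗

no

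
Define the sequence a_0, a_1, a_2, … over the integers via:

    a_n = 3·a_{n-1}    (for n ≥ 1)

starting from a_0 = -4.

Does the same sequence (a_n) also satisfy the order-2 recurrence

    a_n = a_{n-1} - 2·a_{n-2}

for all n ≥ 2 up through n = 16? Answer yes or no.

no

Terms a_0..a_16: -4, -12, -36, -108, -324, -972, -2916, -8748, -26244, -78732, -236196, -708588, -2125764, -6377292, -19131876, -57395628, -172186884
n=2: candidate gives -4, actual a_2 = -36 ✗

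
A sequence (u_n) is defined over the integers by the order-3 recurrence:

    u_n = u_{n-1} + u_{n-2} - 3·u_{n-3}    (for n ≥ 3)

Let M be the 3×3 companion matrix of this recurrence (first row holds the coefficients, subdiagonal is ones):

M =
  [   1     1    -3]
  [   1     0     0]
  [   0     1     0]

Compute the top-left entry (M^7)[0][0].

(M^7)[0][0] is the top entry after applying M 7 times to the unit state (1, 0, 0). Equivalently it is h_{9} for the auxiliary sequence (h_n) obeying the same recurrence with h_2 = 1 and h_i = 0 for 0 ≤ i < 2:
h_3 = 1·1 + 1·0 + -3·0 = 1
h_4 = 1·1 + 1·1 + -3·0 = 2
h_5 = 1·2 + 1·1 + -3·1 = 0
h_6 = 1·0 + 1·2 + -3·1 = -1
h_7 = 1·-1 + 1·0 + -3·2 = -7
h_8 = 1·-7 + 1·-1 + -3·0 = -8
h_9 = 1·-8 + 1·-7 + -3·-1 = -12

-12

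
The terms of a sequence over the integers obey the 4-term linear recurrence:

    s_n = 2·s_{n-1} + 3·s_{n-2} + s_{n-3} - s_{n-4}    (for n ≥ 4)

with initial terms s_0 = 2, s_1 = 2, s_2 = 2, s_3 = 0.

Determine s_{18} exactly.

26209958

s_4 = 2·0 + 3·2 + 1·2 + -1·2 = 6
s_5 = 2·6 + 3·0 + 1·2 + -1·2 = 12
s_6 = 2·12 + 3·6 + 1·0 + -1·2 = 40
s_7 = 2·40 + 3·12 + 1·6 + -1·0 = 122
s_8 = 2·122 + 3·40 + 1·12 + -1·6 = 370
s_9 = 2·370 + 3·122 + 1·40 + -1·12 = 1134
s_10 = 2·1134 + 3·370 + 1·122 + -1·40 = 3460
s_11 = 2·3460 + 3·1134 + 1·370 + -1·122 = 10570
s_12 = 2·10570 + 3·3460 + 1·1134 + -1·370 = 32284
s_13 = 2·32284 + 3·10570 + 1·3460 + -1·1134 = 98604
s_14 = 2·98604 + 3·32284 + 1·10570 + -1·3460 = 301170
s_15 = 2·301170 + 3·98604 + 1·32284 + -1·10570 = 919866
s_16 = 2·919866 + 3·301170 + 1·98604 + -1·32284 = 2809562
s_17 = 2·2809562 + 3·919866 + 1·301170 + -1·98604 = 8581288
s_18 = 2·8581288 + 3·2809562 + 1·919866 + -1·301170 = 26209958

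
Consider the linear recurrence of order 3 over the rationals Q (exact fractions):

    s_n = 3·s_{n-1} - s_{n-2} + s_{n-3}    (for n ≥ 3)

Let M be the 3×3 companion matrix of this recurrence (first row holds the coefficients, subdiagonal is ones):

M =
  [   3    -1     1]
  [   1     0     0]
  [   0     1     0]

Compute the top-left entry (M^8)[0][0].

3589

(M^8)[0][0] is the top entry after applying M 8 times to the unit state (1, 0, 0). Equivalently it is h_{10} for the auxiliary sequence (h_n) obeying the same recurrence with h_2 = 1 and h_i = 0 for 0 ≤ i < 2:
h_3 = 3·1 + -1·0 + 1·0 = 3
h_4 = 3·3 + -1·1 + 1·0 = 8
h_5 = 3·8 + -1·3 + 1·1 = 22
h_6 = 3·22 + -1·8 + 1·3 = 61
h_7 = 3·61 + -1·22 + 1·8 = 169
h_8 = 3·169 + -1·61 + 1·22 = 468
h_9 = 3·468 + -1·169 + 1·61 = 1296
h_10 = 3·1296 + -1·468 + 1·169 = 3589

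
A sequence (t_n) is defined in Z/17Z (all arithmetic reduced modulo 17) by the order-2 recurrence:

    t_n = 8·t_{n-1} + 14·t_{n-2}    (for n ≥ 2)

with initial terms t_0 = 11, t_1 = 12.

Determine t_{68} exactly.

2

t_2 = 8·12 + 14·11 = 12
t_3 = 8·12 + 14·12 = 9
t_4 = 8·9 + 14·12 = 2
t_5 = 8·2 + 14·9 = 6
t_6 = 8·6 + 14·2 = 8
t_7 = 8·8 + 14·6 = 12
t_8 = 8·12 + 14·8 = 4
t_9 = 8·4 + 14·12 = 13
t_10 = 8·13 + 14·4 = 7
t_11 = 8·7 + 14·13 = 0
t_12 = 8·0 + 14·7 = 13
t_13 = 8·13 + 14·0 = 2
t_14 = 8·2 + 14·13 = 11
t_15 = 8·11 + 14·2 = 14
t_16 = 8·14 + 14·11 = 11
t_17 = 8·11 + 14·14 = 12
(t_16, t_17) = (11, 12) = (t_0, t_1), so the sequence has period 16.
68 ≡ 4 (mod 16), hence t_68 = t_4 = 2.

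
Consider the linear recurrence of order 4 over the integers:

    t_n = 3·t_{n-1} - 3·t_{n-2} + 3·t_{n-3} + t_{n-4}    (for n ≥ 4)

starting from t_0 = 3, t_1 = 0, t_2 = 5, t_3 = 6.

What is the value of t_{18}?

t_4 = 3·6 + -3·5 + 3·0 + 1·3 = 6
t_5 = 3·6 + -3·6 + 3·5 + 1·0 = 15
t_6 = 3·15 + -3·6 + 3·6 + 1·5 = 50
t_7 = 3·50 + -3·15 + 3·6 + 1·6 = 129
t_8 = 3·129 + -3·50 + 3·15 + 1·6 = 288
t_9 = 3·288 + -3·129 + 3·50 + 1·15 = 642
t_10 = 3·642 + -3·288 + 3·129 + 1·50 = 1499
t_11 = 3·1499 + -3·642 + 3·288 + 1·129 = 3564
t_12 = 3·3564 + -3·1499 + 3·642 + 1·288 = 8409
t_13 = 3·8409 + -3·3564 + 3·1499 + 1·642 = 19674
t_14 = 3·19674 + -3·8409 + 3·3564 + 1·1499 = 45986
t_15 = 3·45986 + -3·19674 + 3·8409 + 1·3564 = 107727
t_16 = 3·107727 + -3·45986 + 3·19674 + 1·8409 = 252654
t_17 = 3·252654 + -3·107727 + 3·45986 + 1·19674 = 592413
t_18 = 3·592413 + -3·252654 + 3·107727 + 1·45986 = 1388444

1388444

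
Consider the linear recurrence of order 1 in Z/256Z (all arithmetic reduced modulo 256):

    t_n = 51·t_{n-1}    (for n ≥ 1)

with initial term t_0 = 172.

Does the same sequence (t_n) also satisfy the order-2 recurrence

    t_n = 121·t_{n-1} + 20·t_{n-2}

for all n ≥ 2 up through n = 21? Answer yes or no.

no

Terms t_0..t_21: 172, 68, 140, 228, 108, 132, 76, 36, 44, 196, 12, 100, 236, 4, 204, 164, 172, 68, 140, 228, 108, 132
n=2: candidate gives 148, actual t_2 = 140 ✗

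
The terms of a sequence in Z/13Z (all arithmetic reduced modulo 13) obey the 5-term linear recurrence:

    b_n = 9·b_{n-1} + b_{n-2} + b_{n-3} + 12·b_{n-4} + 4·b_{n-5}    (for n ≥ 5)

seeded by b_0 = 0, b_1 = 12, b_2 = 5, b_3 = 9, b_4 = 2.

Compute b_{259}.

10

b_5 = 9·2 + 1·9 + 1·5 + 12·12 + 4·0 = 7
b_6 = 9·7 + 1·2 + 1·9 + 12·5 + 4·12 = 0
b_7 = 9·0 + 1·7 + 1·2 + 12·9 + 4·5 = 7
b_8 = 9·7 + 1·0 + 1·7 + 12·2 + 4·9 = 0
b_9 = 9·0 + 1·7 + 1·0 + 12·7 + 4·2 = 8
b_10 = 9·8 + 1·0 + 1·7 + 12·0 + 4·7 = 3
Continuing the recurrence:
  b_11 = 2;  b_12 = 5;  b_13 = 3;  b_14 = 11;  b_15 = 0;  b_16 = 4
  b_17 = 12;  b_18 = 9;  b_19 = 11;  b_20 = 12;  b_21 = 2;  b_22 = 2
  b_23 = 5;  b_24 = 3;  b_25 = 2;  b_26 = 6;  b_27 = 10;  b_28 = 11
  b_29 = 8;  b_30 = 4;  b_31 = 4;  b_32 = 12;  b_33 = 9;  b_34 = 8
  b_35 = 1;  b_36 = 4;  b_37 = 6;  b_38 = 9;  b_39 = 5;  b_40 = 8
  b_41 = 5;  b_42 = 8;  b_43 = 12;  b_44 = 3;  b_45 = 9;  b_46 = 4
  b_47 = 3;  b_48 = 7;  b_49 = 8;  b_50 = 10;  b_51 = 1;  b_52 = 6
  b_53 = 7;  b_54 = 1;  b_55 = 9;  b_56 = 9;  b_57 = 4;  b_58 = 3
  b_59 = 9;  b_60 = 11;  b_61 = 0;  b_62 = 7;  b_63 = 12;  b_64 = 10
  b_65 = 10;  b_66 = 1;  b_67 = 6;  b_68 = 12;  b_69 = 2;  b_70 = 10
  b_71 = 11;  b_72 = 6;  b_73 = 4;  b_74 = 12;  b_75 = 4;  b_76 = 12
  b_77 = 1;  b_78 = 3;  b_79 = 6;  b_80 = 10;  b_81 = 3;  b_82 = 5
  b_83 = 12;  b_84 = 0;  b_85 = 2;  b_86 = 11;  b_87 = 5;  b_88 = 2
  b_89 = 6;  b_90 = 6;  b_91 = 10;  b_92 = 3;  b_93 = 6;  b_94 = 7
  b_95 = 8;  b_96 = 5;  b_97 = 1;  b_98 = 0;  b_99 = 0;  b_100 = 2
  b_101 = 11;  b_102 = 1;  b_103 = 9;  b_104 = 0;  b_105 = 7;  b_106 = 11
  b_107 = 10;  b_108 = 1;  b_109 = 10;  b_110 = 1;  b_111 = 2;  b_112 = 3
  b_113 = 11;  b_114 = 0;  b_115 = 3;  b_116 = 4;  b_117 = 1;  b_118 = 8
  b_119 = 9;  b_120 = 7;  b_121 = 4;  b_122 = 9;  b_123 = 11;  b_124 = 11
  b_125 = 0;  b_126 = 3;  b_127 = 11;  b_128 = 5;  b_129 = 12;  b_130 = 4
  b_131 = 2;  b_132 = 8;  b_133 = 8;  b_134 = 9;  b_135 = 7;  b_136 = 2
  b_137 = 6;  b_138 = 8;  b_139 = 5;  b_140 = 7;  b_141 = 0;  b_142 = 2
  b_143 = 0;  b_144 = 2;  b_145 = 9;  b_146 = 3;  b_147 = 7;  b_148 = 8
  b_149 = 3;  b_150 = 10;  b_151 = 2;  b_152 = 12;  b_153 = 6;  b_154 = 5
  b_155 = 10;  b_156 = 6;  b_157 = 7;  b_158 = 7;  b_159 = 8;  b_160 = 3
  b_161 = 7;  b_162 = 4;  b_163 = 1;  b_164 = 10;  b_165 = 9;  b_166 = 12
  b_167 = 12;  b_168 = 6;  b_169 = 5;  b_170 = 9;  b_171 = 11;  b_172 = 12
  b_173 = 4;  b_174 = 5;  b_175 = 8;  b_176 = 9;  b_177 = 8;  b_178 = 9
  b_179 = 6;  b_180 = 3;  b_181 = 5;  b_182 = 12;  b_183 = 3;  b_184 = 0
  b_185 = 9;  b_186 = 1;  b_187 = 11;  b_188 = 4;  b_189 = 0;  b_190 = 11
  b_191 = 5;  b_192 = 5;  b_193 = 12;  b_194 = 3;  b_195 = 5;  b_196 = 10
  b_197 = 2;  b_198 = 0;  b_199 = 6;  b_200 = 1;  b_201 = 1;  b_202 = 11
  b_203 = 4;  b_204 = 6;  b_205 = 7;  b_206 = 1;  b_207 = 10;  b_208 = 4
  b_209 = 12;  b_210 = 6;  b_211 = 12;  b_212 = 6;  b_213 = 11;  b_214 = 3
  b_215 = 4;  b_216 = 1;  b_217 = 3;  b_218 = 8;  b_219 = 6;  b_220 = 2
  b_221 = 7;  b_222 = 10;  b_223 = 8;  b_224 = 7;  b_225 = 4;  b_226 = 4
  b_227 = 1;  b_228 = 3;  b_229 = 4;  b_230 = 0;  b_231 = 9;  b_232 = 8
  b_233 = 11;  b_234 = 2;  b_235 = 2;  b_236 = 7;  b_237 = 10;  b_238 = 11
  b_239 = 5;  b_240 = 2;  b_241 = 0;  b_242 = 10;  b_243 = 1;  b_244 = 11
  b_245 = 1;  b_246 = 11;  b_247 = 7;  b_248 = 3;  b_249 = 10;  b_250 = 2
  b_251 = 3;  b_252 = 12;  b_253 = 11;  b_254 = 9;  b_255 = 5;  b_256 = 0
  b_257 = 12
b_258 = 9·12 + 1·0 + 1·5 + 12·9 + 4·11 = 5
b_259 = 9·5 + 1·12 + 1·0 + 12·5 + 4·9 = 10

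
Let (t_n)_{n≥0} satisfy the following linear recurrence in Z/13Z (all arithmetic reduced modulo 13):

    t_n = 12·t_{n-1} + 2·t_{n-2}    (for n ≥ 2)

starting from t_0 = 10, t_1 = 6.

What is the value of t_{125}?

5

t_2 = 12·6 + 2·10 = 1
t_3 = 12·1 + 2·6 = 11
t_4 = 12·11 + 2·1 = 4
t_5 = 12·4 + 2·11 = 5
t_6 = 12·5 + 2·4 = 3
t_7 = 12·3 + 2·5 = 7
t_8 = 12·7 + 2·3 = 12
t_9 = 12·12 + 2·7 = 2
t_10 = 12·2 + 2·12 = 9
t_11 = 12·9 + 2·2 = 8
t_12 = 12·8 + 2·9 = 10
t_13 = 12·10 + 2·8 = 6
(t_12, t_13) = (10, 6) = (t_0, t_1), so the sequence has period 12.
125 ≡ 5 (mod 12), hence t_125 = t_5 = 5.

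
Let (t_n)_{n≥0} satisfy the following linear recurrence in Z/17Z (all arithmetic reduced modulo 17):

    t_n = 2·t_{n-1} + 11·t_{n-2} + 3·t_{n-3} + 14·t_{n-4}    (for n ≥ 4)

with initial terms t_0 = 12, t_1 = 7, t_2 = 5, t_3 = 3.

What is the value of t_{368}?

1

t_4 = 2·3 + 11·5 + 3·7 + 14·12 = 12
t_5 = 2·12 + 11·3 + 3·5 + 14·7 = 0
t_6 = 2·0 + 11·12 + 3·3 + 14·5 = 7
t_7 = 2·7 + 11·0 + 3·12 + 14·3 = 7
t_8 = 2·7 + 11·7 + 3·0 + 14·12 = 4
t_9 = 2·4 + 11·7 + 3·7 + 14·0 = 4
Continuing the recurrence:
  t_10 = 1;  t_11 = 3;  t_12 = 0;  t_13 = 7;  t_14 = 3;  t_15 = 6
  t_16 = 15;  t_17 = 16;  t_18 = 2;  t_19 = 3;  t_20 = 14;  t_21 = 2
  t_22 = 8;  t_23 = 3;  t_24 = 7;  t_25 = 14;  t_26 = 5;  t_27 = 6
  t_28 = 3;  t_29 = 11;  t_30 = 7;  t_31 = 7;  t_32 = 13;  t_33 = 6
  t_34 = 2;  t_35 = 3;  t_36 = 7;  t_37 = 1;  t_38 = 14;  t_39 = 0
  t_40 = 0;  t_41 = 5;  t_42 = 2;  t_43 = 8;  t_44 = 2;  t_45 = 15
  t_46 = 2;  t_47 = 15;  t_48 = 6;  t_49 = 2;  t_50 = 7;  t_51 = 9
  t_52 = 15;  t_53 = 8;  t_54 = 0;  t_55 = 4;  t_56 = 4;  t_57 = 11
  t_58 = 10;  t_59 = 5;  t_60 = 5;  t_61 = 11;  t_62 = 11;  t_63 = 7
  t_64 = 0;  t_65 = 9;  t_66 = 6;  t_67 = 5;  t_68 = 1;  t_69 = 14
  t_70 = 2;  t_71 = 10;  t_72 = 13;  t_73 = 15;  t_74 = 10;  t_75 = 7
  t_76 = 11;  t_77 = 16;  t_78 = 8;  t_79 = 0;  t_80 = 1;  t_81 = 12
  t_82 = 11;  t_83 = 4;  t_84 = 9;  t_85 = 8;  t_86 = 9;  t_87 = 2
  t_88 = 15;  t_89 = 4;  t_90 = 16;  t_91 = 13;  t_92 = 16;  t_93 = 7
  t_94 = 11;  t_95 = 6;  t_96 = 4;  t_97 = 1;  t_98 = 14;  t_99 = 16
  t_100 = 7;  t_101 = 8;  t_102 = 14;  t_103 = 4;  t_104 = 12;  t_105 = 1
  t_106 = 2;  t_107 = 5;  t_108 = 16;  t_109 = 5;  t_110 = 8;  t_111 = 2
  t_112 = 8;  t_113 = 13;  t_114 = 11;  t_115 = 13;  t_116 = 9;  t_117 = 2
  t_118 = 7;  t_119 = 7;  t_120 = 2;  t_121 = 11;  t_122 = 10;  t_123 = 7
  t_124 = 15;  t_125 = 2;  t_126 = 7;  t_127 = 9;  t_128 = 5;  t_129 = 5
  t_130 = 3;  t_131 = 15;  t_132 = 12;  t_133 = 13;  t_134 = 7;  t_135 = 12
  t_136 = 2;  t_137 = 16;  t_138 = 1;  t_139 = 12;  t_140 = 9;  t_141 = 3
  t_142 = 2;  t_143 = 11;  t_144 = 9;  t_145 = 0;  t_146 = 7;  t_147 = 8
  t_148 = 15;  t_149 = 3;  t_150 = 4;  t_151 = 11;  t_152 = 13;  t_153 = 14
  t_154 = 5;  t_155 = 0;  t_156 = 7;  t_157 = 4;  t_158 = 2;  t_159 = 1
  t_160 = 15;  t_161 = 1;  t_162 = 11;  t_163 = 7;  t_164 = 8;  t_165 = 4
  t_166 = 16;  t_167 = 11;  t_168 = 16;  t_169 = 2;  t_170 = 12;  t_171 = 10
  t_172 = 8;  t_173 = 3;  t_174 = 3;  t_175 = 16;  t_176 = 16;  t_177 = 4
  t_178 = 2;  t_179 = 14;  t_180 = 14;  t_181 = 6;  t_182 = 15;  t_183 = 11
  t_184 = 10;  t_185 = 15;  t_186 = 9;  t_187 = 10;  t_188 = 15;  t_189 = 3
  t_190 = 4;  t_191 = 5;  t_192 = 1;  t_193 = 9;  t_194 = 15;  t_195 = 15
  t_196 = 15;  t_197 = 9;  t_198 = 13;  t_199 = 6;  t_200 = 1;  t_201 = 12
  t_202 = 14;  t_203 = 9;  t_204 = 1;  t_205 = 5;  t_206 = 6;  t_207 = 9
  t_208 = 11;  t_209 = 5;  t_210 = 4;  t_211 = 1;  t_212 = 11;  t_213 = 13
  t_214 = 2;  t_215 = 7;  t_216 = 8;  t_217 = 9;  t_218 = 2;  t_219 = 4
  t_220 = 16;  t_221 = 4;  t_222 = 3;  t_223 = 1;  t_224 = 16;  t_225 = 6
  t_226 = 12;  t_227 = 16;  t_228 = 15;  t_229 = 3;  t_230 = 13;  t_231 = 5
  t_232 = 15;  t_233 = 13;  t_234 = 14;  t_235 = 14;  t_236 = 6;  t_237 = 16
  t_238 = 13;  t_239 = 8;  t_240 = 2;  t_241 = 15;  t_242 = 3;  t_243 = 0
  t_244 = 4;  t_245 = 6;  t_246 = 13;  t_247 = 2;  t_248 = 0;  t_249 = 9
  t_250 = 2;  t_251 = 12;  t_252 = 5;  t_253 = 2;  t_254 = 4;  t_255 = 9
  t_256 = 2;  t_257 = 7;  t_258 = 0;  t_259 = 5;  t_260 = 8;  t_261 = 16
  t_262 = 16;  t_263 = 13;  t_264 = 5;  t_265 = 0;  t_266 = 12;  t_267 = 0
  t_268 = 15;  t_269 = 15;  t_270 = 6;  t_271 = 1;  t_272 = 0;  t_273 = 1
  t_274 = 4;  t_275 = 16;  t_276 = 11;  t_277 = 3;  t_278 = 10;  t_279 = 4
  t_280 = 9;  t_281 = 15;  t_282 = 9;  t_283 = 11;  t_284 = 3;  t_285 = 7
  t_286 = 2;  t_287 = 6;  t_288 = 12;  t_289 = 7;  t_290 = 5;  t_291 = 3
  t_292 = 12;  t_293 = 0;  t_294 = 7;  t_295 = 7;  t_296 = 4;  t_297 = 4
  t_298 = 1;  t_299 = 3;  t_300 = 0;  t_301 = 7;  t_302 = 3;  t_303 = 6
  t_304 = 15;  t_305 = 16;  t_306 = 2;  t_307 = 3;  t_308 = 14;  t_309 = 2
  t_310 = 8;  t_311 = 3;  t_312 = 7;  t_313 = 14;  t_314 = 5;  t_315 = 6
  t_316 = 3;  t_317 = 11;  t_318 = 7;  t_319 = 7;  t_320 = 13;  t_321 = 6
  t_322 = 2;  t_323 = 3;  t_324 = 7;  t_325 = 1;  t_326 = 14;  t_327 = 0
  t_328 = 0;  t_329 = 5;  t_330 = 2;  t_331 = 8;  t_332 = 2;  t_333 = 15
  t_334 = 2;  t_335 = 15;  t_336 = 6;  t_337 = 2;  t_338 = 7;  t_339 = 9
  t_340 = 15;  t_341 = 8;  t_342 = 0;  t_343 = 4;  t_344 = 4;  t_345 = 11
  t_346 = 10;  t_347 = 5;  t_348 = 5;  t_349 = 11;  t_350 = 11;  t_351 = 7
  t_352 = 0;  t_353 = 9;  t_354 = 6;  t_355 = 5;  t_356 = 1;  t_357 = 14
  t_358 = 2;  t_359 = 10;  t_360 = 13;  t_361 = 15;  t_362 = 10;  t_363 = 7
  t_364 = 11;  t_365 = 16;  t_366 = 8
t_367 = 2·8 + 11·16 + 3·11 + 14·7 = 0
t_368 = 2·0 + 11·8 + 3·16 + 14·11 = 1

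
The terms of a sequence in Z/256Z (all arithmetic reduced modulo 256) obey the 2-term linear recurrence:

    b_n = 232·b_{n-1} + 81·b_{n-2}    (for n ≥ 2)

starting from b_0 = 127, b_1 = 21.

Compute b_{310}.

b_2 = 232·21 + 81·127 = 55
b_3 = 232·55 + 81·21 = 125
b_4 = 232·125 + 81·55 = 175
b_5 = 232·175 + 81·125 = 37
b_6 = 232·37 + 81·175 = 231
b_7 = 232·231 + 81·37 = 13
b_8 = 232·13 + 81·231 = 223
b_9 = 232·223 + 81·13 = 53
b_10 = 232·53 + 81·223 = 151
b_11 = 232·151 + 81·53 = 157
b_12 = 232·157 + 81·151 = 15
b_13 = 232·15 + 81·157 = 69
b_14 = 232·69 + 81·15 = 71
b_15 = 232·71 + 81·69 = 45
b_16 = 232·45 + 81·71 = 63
b_17 = 232·63 + 81·45 = 85
b_18 = 232·85 + 81·63 = 247
b_19 = 232·247 + 81·85 = 189
b_20 = 232·189 + 81·247 = 111
b_21 = 232·111 + 81·189 = 101
b_22 = 232·101 + 81·111 = 167
b_23 = 232·167 + 81·101 = 77
b_24 = 232·77 + 81·167 = 159
b_25 = 232·159 + 81·77 = 117
b_26 = 232·117 + 81·159 = 87
b_27 = 232·87 + 81·117 = 221
b_28 = 232·221 + 81·87 = 207
b_29 = 232·207 + 81·221 = 133
b_30 = 232·133 + 81·207 = 7
b_31 = 232·7 + 81·133 = 109
b_32 = 232·109 + 81·7 = 255
b_33 = 232·255 + 81·109 = 149
b_34 = 232·149 + 81·255 = 183
b_35 = 232·183 + 81·149 = 253
b_36 = 232·253 + 81·183 = 47
b_37 = 232·47 + 81·253 = 165
b_38 = 232·165 + 81·47 = 103
b_39 = 232·103 + 81·165 = 141
b_40 = 232·141 + 81·103 = 95
b_41 = 232·95 + 81·141 = 181
b_42 = 232·181 + 81·95 = 23
b_43 = 232·23 + 81·181 = 29
b_44 = 232·29 + 81·23 = 143
b_45 = 232·143 + 81·29 = 197
b_46 = 232·197 + 81·143 = 199
b_47 = 232·199 + 81·197 = 173
b_48 = 232·173 + 81·199 = 191
b_49 = 232·191 + 81·173 = 213
b_50 = 232·213 + 81·191 = 119
b_51 = 232·119 + 81·213 = 61
b_52 = 232·61 + 81·119 = 239
b_53 = 232·239 + 81·61 = 229
b_54 = 232·229 + 81·239 = 39
b_55 = 232·39 + 81·229 = 205
b_56 = 232·205 + 81·39 = 31
b_57 = 232·31 + 81·205 = 245
b_58 = 232·245 + 81·31 = 215
b_59 = 232·215 + 81·245 = 93
b_60 = 232·93 + 81·215 = 79
b_61 = 232·79 + 81·93 = 5
b_62 = 232·5 + 81·79 = 135
b_63 = 232·135 + 81·5 = 237
b_64 = 232·237 + 81·135 = 127
b_65 = 232·127 + 81·237 = 21
(b_64, b_65) = (127, 21) = (b_0, b_1), so the sequence has period 64.
310 ≡ 54 (mod 64), hence b_310 = b_54 = 39.

39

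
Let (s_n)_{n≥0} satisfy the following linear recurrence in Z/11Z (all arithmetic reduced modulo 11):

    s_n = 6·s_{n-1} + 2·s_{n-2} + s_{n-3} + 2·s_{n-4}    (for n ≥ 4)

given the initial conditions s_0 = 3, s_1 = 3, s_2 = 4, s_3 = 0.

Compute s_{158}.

s_4 = 6·0 + 2·4 + 1·3 + 2·3 = 6
s_5 = 6·6 + 2·0 + 1·4 + 2·3 = 2
s_6 = 6·2 + 2·6 + 1·0 + 2·4 = 10
s_7 = 6·10 + 2·2 + 1·6 + 2·0 = 4
s_8 = 6·4 + 2·10 + 1·2 + 2·6 = 3
s_9 = 6·3 + 2·4 + 1·10 + 2·2 = 7
Continuing the recurrence:
  s_10 = 6;  s_11 = 6;  s_12 = 6;  s_13 = 2;  s_14 = 9;  s_15 = 10
  s_16 = 4;  s_17 = 2;  s_18 = 4;  s_19 = 8;  s_20 = 0;  s_21 = 2
  s_22 = 6;  s_23 = 1;  s_24 = 9;  s_25 = 0;  s_26 = 9;  s_27 = 10
  s_28 = 8;  s_29 = 0;  s_30 = 0;  s_31 = 6;  s_32 = 8;  s_33 = 5
  s_34 = 8;  s_35 = 1;  s_36 = 10;  s_37 = 3;  s_38 = 0;  s_39 = 7
  s_40 = 10;  s_41 = 3;  s_42 = 1;  s_43 = 3;  s_44 = 10;  s_45 = 7
  s_46 = 1;  s_47 = 3;  s_48 = 3;  s_49 = 6;  s_50 = 3;  s_51 = 6
  s_52 = 10;  s_53 = 10;  s_54 = 4;  s_55 = 0;  s_56 = 5;  s_57 = 10
  s_58 = 1;  s_59 = 9;  s_60 = 10;  s_61 = 0;  s_62 = 9;  s_63 = 5
  s_64 = 2;  s_65 = 9;  s_66 = 4;  s_67 = 10;  s_68 = 4;  s_69 = 0
  s_70 = 4;  s_71 = 4;  s_72 = 7;  s_73 = 10;  s_74 = 9;  s_75 = 1
  s_76 = 4;  s_77 = 0;  s_78 = 5;  s_79 = 3;  s_80 = 3;  s_81 = 7
  s_82 = 6;  s_83 = 4;  s_84 = 5;  s_85 = 3;  s_86 = 0;  s_87 = 8
  s_88 = 6;  s_89 = 3;  s_90 = 5;  s_91 = 3;  s_92 = 10;  s_93 = 0
  s_94 = 0;  s_95 = 5;  s_96 = 6;  s_97 = 2;  s_98 = 7;  s_99 = 7
  s_100 = 4;  s_101 = 5;  s_102 = 4;  s_103 = 8;  s_104 = 3;  s_105 = 4
  s_106 = 2;  s_107 = 6;  s_108 = 6;  s_109 = 3;  s_110 = 7;  s_111 = 0
  s_112 = 7;  s_113 = 0;  s_114 = 6;  s_115 = 10;  s_116 = 9;  s_117 = 3
  s_118 = 3;  s_119 = 9;  s_120 = 4;  s_121 = 7;  s_122 = 10;  s_123 = 8
  s_124 = 6;  s_125 = 10;  s_126 = 1;  s_127 = 4;  s_128 = 4;  s_129 = 9
  s_130 = 2;  s_131 = 9;  s_132 = 9;  s_133 = 4;  s_134 = 0;  s_135 = 2
  s_136 = 1;  s_137 = 7;  s_138 = 2;  s_139 = 9;  s_140 = 1;  s_141 = 7
  s_142 = 2;  s_143 = 1;  s_144 = 8;  s_145 = 0;  s_146 = 10;  s_147 = 4
  s_148 = 5;  s_149 = 4;  s_150 = 3;  s_151 = 6;  s_152 = 1;  s_153 = 7
  s_154 = 1;  s_155 = 0;  s_156 = 0
s_157 = 6·0 + 2·0 + 1·1 + 2·7 = 4
s_158 = 6·4 + 2·0 + 1·0 + 2·1 = 4

4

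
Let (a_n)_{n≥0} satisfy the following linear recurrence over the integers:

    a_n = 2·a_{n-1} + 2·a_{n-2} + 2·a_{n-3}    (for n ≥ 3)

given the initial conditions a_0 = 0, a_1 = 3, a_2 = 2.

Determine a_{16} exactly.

a_3 = 2·2 + 2·3 + 2·0 = 10
a_4 = 2·10 + 2·2 + 2·3 = 30
a_5 = 2·30 + 2·10 + 2·2 = 84
a_6 = 2·84 + 2·30 + 2·10 = 248
a_7 = 2·248 + 2·84 + 2·30 = 724
a_8 = 2·724 + 2·248 + 2·84 = 2112
a_9 = 2·2112 + 2·724 + 2·248 = 6168
a_10 = 2·6168 + 2·2112 + 2·724 = 18008
a_11 = 2·18008 + 2·6168 + 2·2112 = 52576
a_12 = 2·52576 + 2·18008 + 2·6168 = 153504
a_13 = 2·153504 + 2·52576 + 2·18008 = 448176
a_14 = 2·448176 + 2·153504 + 2·52576 = 1308512
a_15 = 2·1308512 + 2·448176 + 2·153504 = 3820384
a_16 = 2·3820384 + 2·1308512 + 2·448176 = 11154144

11154144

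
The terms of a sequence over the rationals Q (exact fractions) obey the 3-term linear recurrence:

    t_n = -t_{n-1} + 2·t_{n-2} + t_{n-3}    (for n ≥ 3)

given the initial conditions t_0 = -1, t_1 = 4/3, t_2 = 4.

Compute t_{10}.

t_3 = -1·4 + 2·4/3 + 1·-1 = -7/3
t_4 = -1·-7/3 + 2·4 + 1·4/3 = 35/3
t_5 = -1·35/3 + 2·-7/3 + 1·4 = -37/3
t_6 = -1·-37/3 + 2·35/3 + 1·-7/3 = 100/3
t_7 = -1·100/3 + 2·-37/3 + 1·35/3 = -139/3
t_8 = -1·-139/3 + 2·100/3 + 1·-37/3 = 302/3
t_9 = -1·302/3 + 2·-139/3 + 1·100/3 = -160
t_10 = -1·-160 + 2·302/3 + 1·-139/3 = 315

315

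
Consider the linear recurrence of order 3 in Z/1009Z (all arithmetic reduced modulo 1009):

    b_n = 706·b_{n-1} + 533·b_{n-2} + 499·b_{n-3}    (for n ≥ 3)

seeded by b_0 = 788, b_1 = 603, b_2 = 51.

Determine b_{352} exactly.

b_3 = 706·51 + 533·603 + 499·788 = 930
b_4 = 706·930 + 533·51 + 499·603 = 885
b_5 = 706·885 + 533·930 + 499·51 = 734
b_6 = 706·734 + 533·885 + 499·930 = 10
b_7 = 706·10 + 533·734 + 499·885 = 409
b_8 = 706·409 + 533·10 + 499·734 = 464
Continuing the recurrence:
  b_9 = 666;  b_10 = 382;  b_11 = 574;  b_12 = 796;  b_13 = 95;  b_14 = 834
  b_15 = 400;  b_16 = 424;  b_17 = 430;  b_18 = 674;  b_19 = 438;  b_20 = 165
  b_21 = 150;  b_22 = 735;  b_23 = 120;  b_24 = 411;  b_25 = 465;  b_26 = 824
  b_27 = 453;  b_28 = 207;  b_29 = 648;  b_30 = 792;  b_31 = 847;  b_32 = 491
  b_33 = 667;  b_34 = 962;  b_35 = 280;  b_36 = 962;  b_37 = 786;  b_38 = 618
  b_39 = 377;  b_40 = 968;  b_41 = 93;  b_42 = 867;  b_43 = 497;  b_44 = 741
  b_45 = 799;  b_46 = 286;  b_47 = 650;  b_48 = 30;  b_49 = 799;  b_50 = 370
  b_51 = 802;  b_52 = 764;  b_53 = 211;  b_54 = 853;  b_55 = 143;  b_56 = 1
  b_57 = 90;  b_58 = 224;  b_59 = 777;  b_60 = 510;  b_61 = 75;  b_62 = 149
  b_63 = 95;  b_64 = 274;  b_65 = 595;  b_66 = 45;  b_67 = 302;  b_68 = 341
  b_69 = 387;  b_70 = 273;  b_71 = 92;  b_72 = 983;  b_73 = 422;  b_74 = 39
  b_75 = 353;  b_76 = 299;  b_77 = 978;  b_78 = 838;  b_79 = 853;  b_80 = 187
  b_81 = 878;  b_82 = 980;  b_83 = 998;  b_84 = 200;  b_85 = 795;  b_86 = 477
  b_87 = 629;  b_88 = 255;  b_89 = 596;  b_90 = 804;  b_91 = 510;  b_92 = 312
  b_93 = 333;  b_94 = 34;  b_95 = 1004;  b_96 = 148;  b_97 = 736;  b_98 = 695
  b_99 = 278;  b_100 = 642;  b_101 = 780;  b_102 = 390;  b_103 = 420;  b_104 = 645
  b_105 = 46;  b_106 = 621;  b_107 = 806;  b_108 = 757;  b_109 = 561;  b_110 = 22
  b_111 = 114;  b_112 = 837;  b_113 = 758;  b_114 = 903;  b_115 = 181;  b_116 = 525
  b_117 = 539;  b_118 = 991;  b_119 = 775;  b_120 = 326;  b_121 = 597;  b_122 = 208
  b_123 = 125;  b_124 = 589;  b_125 = 22;  b_126 = 352;  b_127 = 208;  b_128 = 364
  b_129 = 654;  b_130 = 760;  b_131 = 265;  b_132 = 326;  b_133 = 954;  b_134 = 787
  b_135 = 843;  b_136 = 382;  b_137 = 815;  b_138 = 961;  b_139 = 860;  b_140 = 450
  b_141 = 423;  b_142 = 1006;  b_143 = 904;  b_144 = 142;  b_145 = 412;  b_146 = 364
  b_147 = 560;  b_148 = 877;  b_149 = 477;  b_150 = 986;  b_151 = 605;  b_152 = 71
  b_153 = 901;  b_154 = 141;  b_155 = 727;  b_156 = 762;  b_157 = 948;  b_158 = 382
  b_159 = 918;  b_160 = 958;  b_161 = 164;  b_162 = 814;  b_163 = 977;  b_164 = 714
  b_165 = 249;  b_166 = 573;  b_167 = 576;  b_168 = 864;  b_169 = 191;  b_170 = 916
  b_171 = 114;  b_172 = 99;  b_173 = 502;  b_174 = 934;  b_175 = 668;  b_176 = 47
  b_177 = 669;  b_178 = 290;  b_179 = 559;  b_180 = 180;  b_181 = 661;  b_182 = 41
  b_183 = 885;  b_184 = 799;  b_185 = 844;  b_186 = 296;  b_187 = 97;  b_188 = 637
  b_189 = 340;  b_190 = 366;  b_191 = 729;  b_192 = 573;  b_193 = 26;  b_194 = 407
  b_195 = 898;  b_196 = 189;  b_197 = 898;  b_198 = 279;  b_199 = 52;  b_200 = 878
  b_201 = 794;  b_202 = 81;  b_203 = 320;  b_204 = 368;  b_205 = 593;  b_206 = 579
  b_207 = 375;  b_208 = 515;  b_209 = 790;  b_210 = 270;  b_211 = 935;  b_212 = 547
  b_213 = 177;  b_214 = 203;  b_215 = 58;  b_216 = 355;  b_217 = 430;  b_218 = 84
  b_219 = 490;  b_220 = 891;  b_221 = 825;  b_222 = 253;  b_223 = 475;  b_224 = 8
  b_225 = 641;  b_226 = 652;  b_227 = 775;  b_228 = 698;  b_229 = 231;  b_230 = 628
  b_231 = 639;  b_232 = 90;  b_233 = 100;  b_234 = 534;  b_235 = 984;  b_236 = 46
  b_237 = 70;  b_238 = 923;  b_239 = 557;  b_240 = 932;  b_241 = 832;  b_242 = 950
  b_243 = 139;  b_244 = 562;  b_245 = 485;  b_246 = 981;  b_247 = 549;  b_248 = 204
  b_249 = 907;  b_250 = 908;  b_251 = 340;  b_252 = 103;  b_253 = 730;  b_254 = 342
  b_255 = 864;  b_256 = 226;  b_257 = 679;  b_258 = 779;  b_259 = 520;  b_260 = 149
  b_261 = 199;  b_262 = 116;  b_263 = 983;  b_264 = 504;  b_265 = 286;  b_266 = 497
  b_267 = 84;  b_268 = 761;  b_269 = 643;  b_270 = 450;  b_271 = 888;  b_272 = 42
  b_273 = 17;  b_274 = 243;  b_275 = 786;  b_276 = 744;  b_277 = 964;  b_278 = 246
  b_279 = 303;  b_280 = 710;  b_281 = 511;  b_282 = 455;  b_283 = 432;  b_284 = 341
  b_285 = 828;  b_286 = 132;  b_287 = 393;  b_288 = 200;  b_289 = 829;  b_290 = 61
  b_291 = 512;  b_292 = 456;  b_293 = 700;  b_294 = 889;  b_295 = 325;  b_296 = 200
  b_297 = 277;  b_298 = 197;  b_299 = 76;  b_300 = 234;  b_301 = 306;  b_302 = 307
  b_303 = 178;  b_304 = 51;  b_305 = 544;  b_306 = 614;  b_307 = 207;  b_308 = 218
  b_309 = 540;  b_310 = 372;  b_311 = 357;  b_312 = 361;  b_313 = 150;  b_314 = 208
  b_315 = 310;  b_316 = 974;  b_317 = 134;  b_318 = 587;  b_319 = 203;  b_320 = 393
  b_321 = 522;  b_322 = 241;  b_323 = 737;  b_324 = 144;  b_325 = 263;  b_326 = 577
  b_327 = 880;  b_328 = 608;  b_329 = 636;  b_330 = 391;  b_331 = 236;  b_332 = 209
  b_333 = 275;  b_334 = 540;  b_335 = 472;  b_336 = 518;  b_337 = 842;  b_338 = 210
  b_339 = 905;  b_340 = 578;  b_341 = 349;  b_342 = 90;  b_343 = 182;  b_344 = 490
  b_345 = 509;  b_346 = 1006;  b_347 = 108;  b_348 = 715;  b_349 = 862;  b_350 = 253
b_351 = 706·253 + 533·862 + 499·715 = 984
b_352 = 706·984 + 533·253 + 499·862 = 459

459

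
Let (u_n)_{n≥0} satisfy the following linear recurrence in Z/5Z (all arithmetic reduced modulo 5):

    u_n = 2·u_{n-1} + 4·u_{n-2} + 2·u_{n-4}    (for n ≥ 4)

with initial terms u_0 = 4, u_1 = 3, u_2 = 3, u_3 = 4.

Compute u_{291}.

4

u_4 = 2·4 + 4·3 + 0·3 + 2·4 = 3
u_5 = 2·3 + 4·4 + 0·3 + 2·3 = 3
u_6 = 2·3 + 4·3 + 0·4 + 2·3 = 4
(u_3, u_4, u_5, u_6) = (4, 3, 3, 4) = (u_0, u_1, u_2, u_3), so the sequence has period 3.
291 ≡ 0 (mod 3), hence u_291 = u_0 = 4.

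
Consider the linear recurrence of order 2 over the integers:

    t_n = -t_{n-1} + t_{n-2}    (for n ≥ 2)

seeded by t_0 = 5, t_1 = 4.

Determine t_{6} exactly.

t_2 = -1·4 + 1·5 = 1
t_3 = -1·1 + 1·4 = 3
t_4 = -1·3 + 1·1 = -2
t_5 = -1·-2 + 1·3 = 5
t_6 = -1·5 + 1·-2 = -7

-7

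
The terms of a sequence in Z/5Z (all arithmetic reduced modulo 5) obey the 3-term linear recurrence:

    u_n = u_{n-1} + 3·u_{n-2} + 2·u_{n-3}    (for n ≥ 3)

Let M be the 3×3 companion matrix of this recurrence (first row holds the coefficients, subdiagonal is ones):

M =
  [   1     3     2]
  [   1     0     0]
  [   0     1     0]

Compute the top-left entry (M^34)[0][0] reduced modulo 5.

(M^34)[0][0] is the top entry after applying M 34 times to the unit state (1, 0, 0). Equivalently it is h_{36} for the auxiliary sequence (h_n) obeying the same recurrence with h_2 = 1 and h_i = 0 for 0 ≤ i < 2:
h_3 = 1·1 + 3·0 + 2·0 = 1
h_4 = 1·1 + 3·1 + 2·0 = 4
h_5 = 1·4 + 3·1 + 2·1 = 4
h_6 = 1·4 + 3·4 + 2·1 = 3
h_7 = 1·3 + 3·4 + 2·4 = 3
h_8 = 1·3 + 3·3 + 2·4 = 0
h_9 = 1·0 + 3·3 + 2·3 = 0
h_10 = 1·0 + 3·0 + 2·3 = 1
(h_8, h_9, h_10) = (0, 0, 1) = (h_0, h_1, h_2), so the sequence has period 8.
36 ≡ 4 (mod 8), hence h_36 = h_4 = 4.

4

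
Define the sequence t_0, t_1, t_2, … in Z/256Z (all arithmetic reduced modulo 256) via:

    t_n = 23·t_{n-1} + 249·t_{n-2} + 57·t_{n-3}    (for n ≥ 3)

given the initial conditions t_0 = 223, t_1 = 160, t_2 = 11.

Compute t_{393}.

160

t_3 = 23·11 + 249·160 + 57·223 = 68
t_4 = 23·68 + 249·11 + 57·160 = 111
t_5 = 23·111 + 249·68 + 57·11 = 144
t_6 = 23·144 + 249·111 + 57·68 = 11
t_7 = 23·11 + 249·144 + 57·111 = 196
t_8 = 23·196 + 249·11 + 57·144 = 95
t_9 = 23·95 + 249·196 + 57·11 = 160
t_10 = 23·160 + 249·95 + 57·196 = 107
t_11 = 23·107 + 249·160 + 57·95 = 100
t_12 = 23·100 + 249·107 + 57·160 = 175
t_13 = 23·175 + 249·100 + 57·107 = 208
t_14 = 23·208 + 249·175 + 57·100 = 43
t_15 = 23·43 + 249·208 + 57·175 = 36
t_16 = 23·36 + 249·43 + 57·208 = 95
t_17 = 23·95 + 249·36 + 57·43 = 32
t_18 = 23·32 + 249·95 + 57·36 = 75
t_19 = 23·75 + 249·32 + 57·95 = 4
t_20 = 23·4 + 249·75 + 57·32 = 111
t_21 = 23·111 + 249·4 + 57·75 = 144
t_22 = 23·144 + 249·111 + 57·4 = 203
t_23 = 23·203 + 249·144 + 57·111 = 4
t_24 = 23·4 + 249·203 + 57·144 = 223
t_25 = 23·223 + 249·4 + 57·203 = 32
t_26 = 23·32 + 249·223 + 57·4 = 171
t_27 = 23·171 + 249·32 + 57·223 = 36
t_28 = 23·36 + 249·171 + 57·32 = 175
t_29 = 23·175 + 249·36 + 57·171 = 208
t_30 = 23·208 + 249·175 + 57·36 = 235
t_31 = 23·235 + 249·208 + 57·175 = 100
t_32 = 23·100 + 249·235 + 57·208 = 223
t_33 = 23·223 + 249·100 + 57·235 = 160
t_34 = 23·160 + 249·223 + 57·100 = 139
t_35 = 23·139 + 249·160 + 57·223 = 196
t_36 = 23·196 + 249·139 + 57·160 = 111
t_37 = 23·111 + 249·196 + 57·139 = 144
t_38 = 23·144 + 249·111 + 57·196 = 139
t_39 = 23·139 + 249·144 + 57·111 = 68
t_40 = 23·68 + 249·139 + 57·144 = 95
t_41 = 23·95 + 249·68 + 57·139 = 160
t_42 = 23·160 + 249·95 + 57·68 = 235
t_43 = 23·235 + 249·160 + 57·95 = 228
t_44 = 23·228 + 249·235 + 57·160 = 175
t_45 = 23·175 + 249·228 + 57·235 = 208
t_46 = 23·208 + 249·175 + 57·228 = 171
t_47 = 23·171 + 249·208 + 57·175 = 164
t_48 = 23·164 + 249·171 + 57·208 = 95
t_49 = 23·95 + 249·164 + 57·171 = 32
t_50 = 23·32 + 249·95 + 57·164 = 203
t_51 = 23·203 + 249·32 + 57·95 = 132
t_52 = 23·132 + 249·203 + 57·32 = 111
t_53 = 23·111 + 249·132 + 57·203 = 144
t_54 = 23·144 + 249·111 + 57·132 = 75
t_55 = 23·75 + 249·144 + 57·111 = 132
t_56 = 23·132 + 249·75 + 57·144 = 223
t_57 = 23·223 + 249·132 + 57·75 = 32
t_58 = 23·32 + 249·223 + 57·132 = 43
t_59 = 23·43 + 249·32 + 57·223 = 164
t_60 = 23·164 + 249·43 + 57·32 = 175
t_61 = 23·175 + 249·164 + 57·43 = 208
t_62 = 23·208 + 249·175 + 57·164 = 107
t_63 = 23·107 + 249·208 + 57·175 = 228
t_64 = 23·228 + 249·107 + 57·208 = 223
t_65 = 23·223 + 249·228 + 57·107 = 160
t_66 = 23·160 + 249·223 + 57·228 = 11
(t_64, t_65, t_66) = (223, 160, 11) = (t_0, t_1, t_2), so the sequence has period 64.
393 ≡ 9 (mod 64), hence t_393 = t_9 = 160.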